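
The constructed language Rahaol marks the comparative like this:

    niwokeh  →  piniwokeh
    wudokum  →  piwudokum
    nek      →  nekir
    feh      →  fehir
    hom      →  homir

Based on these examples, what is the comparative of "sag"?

sagir

niwokeh and feh both end in -h yet inflect differently (piniwokeh, fehir), so the final letter is not what conditions the rule; the number of vowels is.
"sag" has 1 vowel. The stems with 1 vowel (nek → nekir, feh → fehir, hom → homir) add -ir.
So sag → sagir.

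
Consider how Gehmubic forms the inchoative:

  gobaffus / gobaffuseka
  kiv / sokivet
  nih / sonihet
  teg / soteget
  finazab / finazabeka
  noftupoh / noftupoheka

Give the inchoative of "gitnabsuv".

noftupoh and nih both end in -h yet inflect differently (noftupoheka, sonihet), so the final letter is not what conditions the rule; the number of vowels is.
"gitnabsuv" has 3 vowels. The stems with 3 vowels (gobaffus → gobaffuseka, finazab → finazabeka, noftupoh → noftupoheka) add -eka.
The other pattern: stems with 1 vowel add so- … -et around the stem.
So gitnabsuv → gitnabsuveka.

gitnabsuveka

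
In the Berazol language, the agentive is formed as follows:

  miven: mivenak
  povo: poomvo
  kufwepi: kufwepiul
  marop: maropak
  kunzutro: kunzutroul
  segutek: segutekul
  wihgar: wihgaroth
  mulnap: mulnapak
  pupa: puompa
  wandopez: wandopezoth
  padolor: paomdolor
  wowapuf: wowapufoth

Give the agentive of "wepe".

wepeoth

padolor and wihgar both end in -r yet inflect differently (paomdolor, wihgaroth), so the final letter is not what conditions the rule; the first letter is.
"wepe" begins with w-. The stems beginning with w- (wihgar → wihgaroth, wowapuf → wowapufoth, wandopez → wandopezoth) add -oth.
The other patterns: stems beginning with p- insert -om- after the first vowel; stems beginning with m- add -ak; stems beginning with k- or s- add -ul.
So wepe → wepeoth.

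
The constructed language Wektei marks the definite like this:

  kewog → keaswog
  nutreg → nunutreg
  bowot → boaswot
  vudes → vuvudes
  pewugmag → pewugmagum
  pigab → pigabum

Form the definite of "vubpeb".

"vubpeb" has last vowel 'e'. The stems whose last vowel is 'e' (vudes → vuvudes, nutreg → nunutreg) repeat the first consonant+vowel as a prefix.
So vubpeb → vuvubpeb.

vuvubpeb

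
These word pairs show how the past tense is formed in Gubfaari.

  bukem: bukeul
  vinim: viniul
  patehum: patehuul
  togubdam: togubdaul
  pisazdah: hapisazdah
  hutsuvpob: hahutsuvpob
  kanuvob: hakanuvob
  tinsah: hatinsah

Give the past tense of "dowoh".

togubdam and pisazdah both have last vowel 'a' yet inflect differently (togubdaul, hapisazdah), so the last vowel is not what conditions the rule; the final letter is.
"dowoh" ends in -h. The stems ending in -h (pisazdah → hapisazdah, tinsah → hatinsah) add the prefix ha-.
So dowoh → hadowoh.

hadowoh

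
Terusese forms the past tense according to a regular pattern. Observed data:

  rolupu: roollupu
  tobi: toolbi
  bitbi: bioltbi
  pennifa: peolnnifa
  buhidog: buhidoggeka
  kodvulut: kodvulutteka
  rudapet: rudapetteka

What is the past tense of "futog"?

"futog" ends in a consonant. The stems ending in a consonant (buhidog → buhidoggeka, kodvulut → kodvulutteka, rudapet → rudapetteka) double the final consonant and add -eka.
The other pattern: stems ending in a vowel insert -ol- after the first vowel.
So futog → futoggeka.

futoggeka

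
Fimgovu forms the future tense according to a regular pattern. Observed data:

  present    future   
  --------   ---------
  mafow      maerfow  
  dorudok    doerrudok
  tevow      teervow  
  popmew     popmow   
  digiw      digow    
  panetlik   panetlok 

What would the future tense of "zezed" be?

mafow and popmew both end in -w yet inflect differently (maerfow, popmow), so the final letter is not what conditions the rule; the last vowel is.
"zezed" has last vowel 'e'. The one such stem in the data (popmew → popmow) changes the last vowel to 'o' (as do digiw, panetlik), so the same rule applies.
So zezed → zezod.

zezod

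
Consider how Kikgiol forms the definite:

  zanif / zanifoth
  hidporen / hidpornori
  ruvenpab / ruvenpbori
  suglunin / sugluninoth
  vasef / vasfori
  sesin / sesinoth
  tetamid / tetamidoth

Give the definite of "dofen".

zanif and vasef both end in -f yet inflect differently (zanifoth, vasfori), so the final letter is not what conditions the rule; the last vowel is.
"dofen" has last vowel 'e'. The stems whose last vowel is 'e' (vasef → vasfori, hidporen → hidpornori) delete the last vowel and add -ori.
The other pattern: stems whose last vowel is 'i' add -oth.
So dofen → dofnori.

dofnori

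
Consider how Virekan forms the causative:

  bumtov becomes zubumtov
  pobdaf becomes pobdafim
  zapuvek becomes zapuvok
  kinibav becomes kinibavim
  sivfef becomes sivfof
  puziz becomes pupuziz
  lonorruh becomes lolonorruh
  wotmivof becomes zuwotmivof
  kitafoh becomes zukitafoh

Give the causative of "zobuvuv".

zozobuvuv

pobdaf and sivfef both end in -f yet inflect differently (pobdafim, sivfof), so the final letter is not what conditions the rule; the last vowel is.
"zobuvuv" has last vowel 'u'. The one such stem in the data (lonorruh → lolonorruh) repeats the first consonant+vowel as a prefix (as does puziz), so the same rule applies.
The other patterns: stems whose last vowel is 'a' add -im; stems whose last vowel is 'e' change the last vowel to 'o'; stems whose last vowel is 'o' add the prefix zu-.
So zobuvuv → zozobuvuv.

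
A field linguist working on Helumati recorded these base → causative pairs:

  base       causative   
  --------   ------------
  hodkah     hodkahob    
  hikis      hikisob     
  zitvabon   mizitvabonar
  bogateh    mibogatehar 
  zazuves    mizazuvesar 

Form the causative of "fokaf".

fokafob

hodkah and bogateh both end in -h yet inflect differently (hodkahob, mibogatehar), so the final letter is not what conditions the rule; the number of vowels is.
"fokaf" has 2 vowels. The stems with 2 vowels (hodkah → hodkahob, hikis → hikisob) add -ob.
So fokaf → fokafob.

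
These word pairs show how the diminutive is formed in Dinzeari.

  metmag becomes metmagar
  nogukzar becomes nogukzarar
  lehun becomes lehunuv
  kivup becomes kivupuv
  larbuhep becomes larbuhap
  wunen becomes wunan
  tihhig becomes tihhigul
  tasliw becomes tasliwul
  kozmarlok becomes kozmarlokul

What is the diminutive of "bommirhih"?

bommirhihul

kivup and larbuhep both end in -p yet inflect differently (kivupuv, larbuhap), so the final letter is not what conditions the rule; the last vowel is.
"bommirhih" has last vowel 'i'. The stems whose last vowel is 'i' (tihhig → tihhigul, tasliw → tasliwul) add -ul.
The other patterns: stems whose last vowel is 'a' add -ar; stems whose last vowel is 'u' add -uv; stems whose last vowel is 'e' change the last vowel to 'a'.
So bommirhih → bommirhihul.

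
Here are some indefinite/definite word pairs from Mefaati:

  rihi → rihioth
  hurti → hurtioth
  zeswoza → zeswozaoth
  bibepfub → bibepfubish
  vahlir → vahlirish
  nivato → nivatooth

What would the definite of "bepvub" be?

vahlir and hurti both have last vowel 'i' yet inflect differently (vahlirish, hurtioth), so the last vowel is not what conditions the rule; whether the stem ends in a vowel or a consonant is.
"bepvub" ends in a consonant. The stems ending in a consonant (bibepfub → bibepfubish, vahlir → vahlirish) add -ish.
The other pattern: stems ending in a vowel add -oth.
So bepvub → bepvubish.

bepvubish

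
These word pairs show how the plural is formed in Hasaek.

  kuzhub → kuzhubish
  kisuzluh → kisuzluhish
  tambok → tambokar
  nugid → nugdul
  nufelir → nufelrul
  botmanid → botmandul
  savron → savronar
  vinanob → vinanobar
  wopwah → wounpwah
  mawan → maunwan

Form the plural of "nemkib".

nemkbul

"nemkib" has last vowel 'i'. The stems whose last vowel is 'i' (botmanid → botmandul, nugid → nugdul, nufelir → nufelrul) delete the last vowel and add -ul.
The other patterns: stems whose last vowel is 'u' add -ish; stems whose last vowel is 'o' add -ar; stems whose last vowel is 'a' insert -un- after the first vowel.
So nemkib → nemkbul.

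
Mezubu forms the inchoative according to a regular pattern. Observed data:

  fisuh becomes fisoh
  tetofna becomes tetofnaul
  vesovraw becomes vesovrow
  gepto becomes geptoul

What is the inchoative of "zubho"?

vesovraw and tetofna both have last vowel 'a' yet inflect differently (vesovrow, tetofnaul), so the last vowel is not what conditions the rule; whether the stem ends in a vowel or a consonant is.
"zubho" ends in a vowel. The stems ending in a vowel (gepto → geptoul, tetofna → tetofnaul) add -ul.
The other pattern: stems ending in a consonant change the last vowel to 'o'.
So zubho → zubhoul.

zubhoul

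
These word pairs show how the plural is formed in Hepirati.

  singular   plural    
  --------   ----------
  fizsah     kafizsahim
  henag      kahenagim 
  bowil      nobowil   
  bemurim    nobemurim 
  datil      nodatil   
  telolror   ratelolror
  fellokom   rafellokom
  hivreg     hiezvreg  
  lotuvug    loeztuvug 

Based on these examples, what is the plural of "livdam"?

bemurim and fellokom both end in -m yet inflect differently (nobemurim, rafellokom), so the final letter is not what conditions the rule; the last vowel is.
"livdam" has last vowel 'a'. The stems whose last vowel is 'a' (fizsah → kafizsahim, henag → kahenagim) add ka- … -im around the stem.
The other patterns: stems whose last vowel is 'i' add the prefix no-; stems whose last vowel is 'o' add the prefix ra-; stems whose last vowel is 'e' or 'u' insert -ez- after the first vowel.
So livdam → kalivdamim.

kalivdamim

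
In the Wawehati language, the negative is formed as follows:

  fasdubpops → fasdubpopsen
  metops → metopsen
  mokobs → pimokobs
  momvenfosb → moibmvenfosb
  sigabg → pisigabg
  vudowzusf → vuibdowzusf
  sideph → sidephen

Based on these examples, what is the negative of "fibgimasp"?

"fibgimasp" has second-to-last letter 's'. The stems whose second-to-last letter is 's' (vudowzusf → vuibdowzusf, momvenfosb → moibmvenfosb) insert -ib- after the first vowel.
The other patterns: stems whose second-to-last letter is 'p' add -en; stems whose second-to-last letter is 'b' add the prefix pi-.
So fibgimasp → fiibbgimasp.

fiibbgimasp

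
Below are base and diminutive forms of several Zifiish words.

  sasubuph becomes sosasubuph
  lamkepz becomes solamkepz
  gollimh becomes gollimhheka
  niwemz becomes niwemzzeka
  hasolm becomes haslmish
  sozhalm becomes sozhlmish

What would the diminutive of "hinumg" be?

sasubuph and gollimh both end in -h yet inflect differently (sosasubuph, gollimhheka), so the final letter is not what conditions the rule; the second-to-last letter is.
"hinumg" has second-to-last letter 'm'. The stems whose second-to-last letter is 'm' (gollimh → gollimhheka, niwemz → niwemzzeka) double the final consonant and add -eka.
So hinumg → hinumggeka.

hinumggeka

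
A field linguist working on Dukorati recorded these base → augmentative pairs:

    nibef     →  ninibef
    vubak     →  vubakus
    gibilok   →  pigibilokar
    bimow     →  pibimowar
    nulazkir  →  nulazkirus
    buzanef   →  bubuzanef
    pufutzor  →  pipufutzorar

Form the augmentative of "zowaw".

gibilok and vubak both end in -k yet inflect differently (pigibilokar, vubakus), so the final letter is not what conditions the rule; the last vowel is.
"zowaw" has last vowel 'a'. The one such stem in the data (vubak → vubakus) adds -us, so the same rule applies.
The other patterns: stems whose last vowel is 'o' add pi- … -ar around the stem; stems whose last vowel is 'e' repeat the first consonant+vowel as a prefix.
So zowaw → zowawus.

zowawus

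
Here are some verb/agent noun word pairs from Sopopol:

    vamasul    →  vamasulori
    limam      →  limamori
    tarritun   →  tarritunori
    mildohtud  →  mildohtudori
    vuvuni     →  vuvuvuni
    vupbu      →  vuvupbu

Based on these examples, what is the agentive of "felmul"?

tarritun and vupbu both have last vowel 'u' yet inflect differently (tarritunori, vuvupbu), so the last vowel is not what conditions the rule; whether the stem ends in a vowel or a consonant is.
"felmul" ends in a consonant. The stems ending in a consonant (tarritun → tarritunori, limam → limamori, vamasul → vamasulori) add -ori.
The other pattern: stems ending in a vowel repeat the first consonant+vowel as a prefix.
So felmul → felmulori.

felmulori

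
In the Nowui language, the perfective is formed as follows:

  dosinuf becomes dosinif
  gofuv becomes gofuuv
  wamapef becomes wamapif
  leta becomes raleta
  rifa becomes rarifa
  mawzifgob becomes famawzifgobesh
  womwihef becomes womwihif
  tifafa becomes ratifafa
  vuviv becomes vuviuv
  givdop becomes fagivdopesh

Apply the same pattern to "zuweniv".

"zuweniv" ends in -v. The stems ending in -v (vuviv → vuviuv, gofuv → gofuuv) drop the final letter and add -uv.
The other patterns: stems ending in -f change the last vowel to 'i'; stems ending in -a add the prefix ra-; stems ending in -b or -p add fa- … -esh around the stem.
So zuweniv → zuweniuv.

zuweniuv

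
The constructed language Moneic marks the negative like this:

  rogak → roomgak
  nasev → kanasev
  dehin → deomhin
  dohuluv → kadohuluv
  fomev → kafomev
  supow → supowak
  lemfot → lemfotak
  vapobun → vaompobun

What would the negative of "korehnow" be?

korehnowak

dohuluv and vapobun both have last vowel 'u' yet inflect differently (kadohuluv, vaompobun), so the last vowel is not what conditions the rule; the final letter is.
"korehnow" ends in -w. The one such stem in the data (supow → supowak) adds -ak, so the same rule applies.
So korehnow → korehnowak.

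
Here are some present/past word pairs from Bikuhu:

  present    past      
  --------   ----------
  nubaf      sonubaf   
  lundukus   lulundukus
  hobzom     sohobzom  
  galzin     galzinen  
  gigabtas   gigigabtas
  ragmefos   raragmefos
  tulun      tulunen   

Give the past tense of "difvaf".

sodifvaf

lundukus and tulun both have last vowel 'u' yet inflect differently (lulundukus, tulunen), so the last vowel is not what conditions the rule; the final letter is.
"difvaf" ends in -f. The one such stem in the data (nubaf → sonubaf) adds the prefix so-, so the same rule applies.
The other patterns: stems ending in -s repeat the first consonant+vowel as a prefix; stems ending in -n add -en.
So difvaf → sodifvaf.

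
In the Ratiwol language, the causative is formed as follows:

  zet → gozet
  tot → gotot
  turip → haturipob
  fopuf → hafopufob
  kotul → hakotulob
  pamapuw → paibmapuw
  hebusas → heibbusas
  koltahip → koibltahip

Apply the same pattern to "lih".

golih

"lih" has 1 vowel. The stems with 1 vowel (zet → gozet, tot → gotot) add the prefix go-.
The other patterns: stems with 2 vowels add ha- … -ob around the stem; stems with 3 vowels insert -ib- after the first vowel.
So lih → golih.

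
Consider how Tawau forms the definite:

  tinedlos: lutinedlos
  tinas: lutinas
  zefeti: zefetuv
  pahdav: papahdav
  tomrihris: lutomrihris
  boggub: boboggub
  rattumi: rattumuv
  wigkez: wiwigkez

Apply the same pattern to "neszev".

zefeti and tomrihris both have last vowel 'i' yet inflect differently (zefetuv, lutomrihris), so the last vowel is not what conditions the rule; the final letter is.
"neszev" ends in -v. The one such stem in the data (pahdav → papahdav) repeats the first consonant+vowel as a prefix (as do wigkez, boggub), so the same rule applies.
So neszev → neneszev.

neneszev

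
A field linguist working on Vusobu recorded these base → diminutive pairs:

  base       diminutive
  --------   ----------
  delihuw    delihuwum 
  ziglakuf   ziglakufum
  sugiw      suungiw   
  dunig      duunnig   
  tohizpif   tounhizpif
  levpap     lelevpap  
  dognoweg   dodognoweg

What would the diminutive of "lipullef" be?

lilipullef

delihuw and sugiw both end in -w yet inflect differently (delihuwum, suungiw), so the final letter is not what conditions the rule; the last vowel is.
"lipullef" has last vowel 'e'. The one such stem in the data (dognoweg → dodognoweg) repeats the first consonant+vowel as a prefix (as does levpap), so the same rule applies.
So lipullef → lilipullef.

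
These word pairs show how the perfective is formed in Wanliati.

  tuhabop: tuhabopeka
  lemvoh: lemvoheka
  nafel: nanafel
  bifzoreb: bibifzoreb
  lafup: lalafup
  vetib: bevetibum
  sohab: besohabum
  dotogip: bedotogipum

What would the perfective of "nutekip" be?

benutekipum

tuhabop and lafup both end in -p yet inflect differently (tuhabopeka, lalafup), so the final letter is not what conditions the rule; the last vowel is.
"nutekip" has last vowel 'i'. The stems whose last vowel is 'i' (vetib → bevetibum, dotogip → bedotogipum) add be- … -um around the stem.
The other patterns: stems whose last vowel is 'o' add -eka; stems whose last vowel is 'e' or 'u' repeat the first consonant+vowel as a prefix.
So nutekip → benutekipum.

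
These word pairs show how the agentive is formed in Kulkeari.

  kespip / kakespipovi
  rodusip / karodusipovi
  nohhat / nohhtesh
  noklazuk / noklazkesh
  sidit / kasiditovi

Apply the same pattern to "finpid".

kafinpidovi

sidit and nohhat both end in -t yet inflect differently (kasiditovi, nohhtesh), so the final letter is not what conditions the rule; the last vowel is.
"finpid" has last vowel 'i'. The stems whose last vowel is 'i' (sidit → kasiditovi, kespip → kakespipovi, rodusip → karodusipovi) add ka- … -ovi around the stem.
So finpid → kafinpidovi.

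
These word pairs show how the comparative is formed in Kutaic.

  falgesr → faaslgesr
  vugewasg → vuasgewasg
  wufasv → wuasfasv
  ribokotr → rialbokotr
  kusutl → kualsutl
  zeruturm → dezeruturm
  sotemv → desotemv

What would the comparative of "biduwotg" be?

"biduwotg" has second-to-last letter 't'. The stems whose second-to-last letter is 't' (ribokotr → rialbokotr, kusutl → kualsutl) insert -al- after the first vowel.
So biduwotg → bialduwotg.

bialduwotg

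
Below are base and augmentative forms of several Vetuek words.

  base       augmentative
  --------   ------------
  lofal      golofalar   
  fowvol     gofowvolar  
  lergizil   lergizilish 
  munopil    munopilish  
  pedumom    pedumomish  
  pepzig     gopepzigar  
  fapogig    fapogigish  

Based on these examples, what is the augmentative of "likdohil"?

lergizil and fowvol both end in -l yet inflect differently (lergizilish, gofowvolar), so the final letter is not what conditions the rule; the number of vowels is.
"likdohil" has 3 vowels. The stems with 3 vowels (lergizil → lergizilish, fapogig → fapogigish, pedumom → pedumomish) add -ish.
The other pattern: stems with 2 vowels add go- … -ar around the stem.
So likdohil → likdohilish.

likdohilish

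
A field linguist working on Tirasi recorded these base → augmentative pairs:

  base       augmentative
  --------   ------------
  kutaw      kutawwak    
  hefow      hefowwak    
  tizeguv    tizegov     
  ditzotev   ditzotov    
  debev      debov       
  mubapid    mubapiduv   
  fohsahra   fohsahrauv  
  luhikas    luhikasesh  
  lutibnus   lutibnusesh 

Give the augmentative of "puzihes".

puzihesesh

kutaw and fohsahra both have last vowel 'a' yet inflect differently (kutawwak, fohsahrauv), so the last vowel is not what conditions the rule; the final letter is.
"puzihes" ends in -s. The stems ending in -s (luhikas → luhikasesh, lutibnus → lutibnusesh) add -esh.
The other patterns: stems ending in -w double the final consonant and add -ak; stems ending in -v change the last vowel to 'o'; stems ending in -a or -d add -uv.
So puzihes → puzihesesh.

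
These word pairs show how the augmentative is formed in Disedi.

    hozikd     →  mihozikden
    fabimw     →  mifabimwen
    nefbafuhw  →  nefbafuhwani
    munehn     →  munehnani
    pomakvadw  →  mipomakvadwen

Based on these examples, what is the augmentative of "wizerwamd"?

nefbafuhw and fabimw both end in -w yet inflect differently (nefbafuhwani, mifabimwen), so the final letter is not what conditions the rule; the second-to-last letter is.
"wizerwamd" has second-to-last letter 'm'. The one such stem in the data (fabimw → mifabimwen) adds mi- … -en around the stem, so the same rule applies.
So wizerwamd → miwizerwamden.

miwizerwamden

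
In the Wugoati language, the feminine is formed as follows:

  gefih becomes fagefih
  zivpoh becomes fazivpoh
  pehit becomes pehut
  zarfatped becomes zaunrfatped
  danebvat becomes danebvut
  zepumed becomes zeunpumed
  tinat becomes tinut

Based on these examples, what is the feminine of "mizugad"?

"mizugad" ends in -d. The stems ending in -d (zarfatped → zaunrfatped, zepumed → zeunpumed) insert -un- after the first vowel.
So mizugad → miunzugad.

miunzugad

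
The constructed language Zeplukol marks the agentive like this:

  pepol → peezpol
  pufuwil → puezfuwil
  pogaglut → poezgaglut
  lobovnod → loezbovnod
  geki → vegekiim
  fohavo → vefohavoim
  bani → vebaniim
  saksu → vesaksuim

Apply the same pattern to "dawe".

pufuwil and geki both have last vowel 'i' yet inflect differently (puezfuwil, vegekiim), so the last vowel is not what conditions the rule; whether the stem ends in a vowel or a consonant is.
"dawe" ends in a vowel. The stems ending in a vowel (geki → vegekiim, fohavo → vefohavoim, bani → vebaniim) add ve- … -im around the stem.
So dawe → vedaweim.

vedaweim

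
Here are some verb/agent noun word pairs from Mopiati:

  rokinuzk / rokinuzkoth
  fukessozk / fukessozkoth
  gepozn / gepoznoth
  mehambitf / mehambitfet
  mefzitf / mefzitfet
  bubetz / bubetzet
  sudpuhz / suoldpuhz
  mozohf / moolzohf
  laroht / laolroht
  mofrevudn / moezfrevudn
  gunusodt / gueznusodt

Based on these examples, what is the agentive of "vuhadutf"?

vuhadutfet

bubetz and sudpuhz both end in -z yet inflect differently (bubetzet, suoldpuhz), so the final letter is not what conditions the rule; the second-to-last letter is.
"vuhadutf" has second-to-last letter 't'. The stems whose second-to-last letter is 't' (mehambitf → mehambitfet, mefzitf → mefzitfet, bubetz → bubetzet) add -et.
The other patterns: stems whose second-to-last letter is 'z' add -oth; stems whose second-to-last letter is 'h' insert -ol- after the first vowel; stems whose second-to-last letter is 'd' insert -ez- after the first vowel.
So vuhadutf → vuhadutfet.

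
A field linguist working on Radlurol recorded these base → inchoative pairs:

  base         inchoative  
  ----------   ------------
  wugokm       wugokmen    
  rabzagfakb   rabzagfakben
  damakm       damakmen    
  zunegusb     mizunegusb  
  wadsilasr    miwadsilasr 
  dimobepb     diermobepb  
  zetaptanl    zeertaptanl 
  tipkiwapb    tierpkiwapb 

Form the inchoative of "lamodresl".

rabzagfakb and zunegusb both end in -b yet inflect differently (rabzagfakben, mizunegusb), so the final letter is not what conditions the rule; the second-to-last letter is.
"lamodresl" has second-to-last letter 's'. The stems whose second-to-last letter is 's' (zunegusb → mizunegusb, wadsilasr → miwadsilasr) add the prefix mi-.
So lamodresl → milamodresl.

milamodresl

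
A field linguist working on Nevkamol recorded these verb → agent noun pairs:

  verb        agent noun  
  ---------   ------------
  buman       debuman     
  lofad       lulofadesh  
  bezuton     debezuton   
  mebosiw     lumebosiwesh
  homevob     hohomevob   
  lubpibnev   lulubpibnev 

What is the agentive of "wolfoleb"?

lofad and buman both have last vowel 'a' yet inflect differently (lulofadesh, debuman), so the last vowel is not what conditions the rule; the final letter is.
"wolfoleb" ends in -b. The one such stem in the data (homevob → hohomevob) repeats the first consonant+vowel as a prefix (as does lubpibnev), so the same rule applies.
The other patterns: stems ending in -d or -w add lu- … -esh around the stem; stems ending in -n add the prefix de-.
So wolfoleb → wowolfoleb.

wowolfoleb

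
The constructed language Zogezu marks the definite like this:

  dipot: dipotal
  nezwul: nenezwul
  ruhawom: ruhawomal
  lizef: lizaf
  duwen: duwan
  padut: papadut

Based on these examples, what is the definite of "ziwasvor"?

padut and dipot both end in -t yet inflect differently (papadut, dipotal), so the final letter is not what conditions the rule; the last vowel is.
"ziwasvor" has last vowel 'o'. The stems whose last vowel is 'o' (dipot → dipotal, ruhawom → ruhawomal) add -al.
The other patterns: stems whose last vowel is 'e' change the last vowel to 'a'; stems whose last vowel is 'u' repeat the first consonant+vowel as a prefix.
So ziwasvor → ziwasvoral.

ziwasvoral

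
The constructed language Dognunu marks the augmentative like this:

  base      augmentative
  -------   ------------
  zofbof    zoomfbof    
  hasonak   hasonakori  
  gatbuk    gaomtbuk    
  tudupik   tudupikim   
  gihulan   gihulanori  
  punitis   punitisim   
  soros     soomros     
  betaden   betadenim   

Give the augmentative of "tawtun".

taomwtun

"tawtun" has last vowel 'u'. The one such stem in the data (gatbuk → gaomtbuk) inserts -om- after the first vowel (as do soros, zofbof), so the same rule applies.
The other patterns: stems whose last vowel is 'a' add -ori; stems whose last vowel is 'e' or 'i' add -im.
So tawtun → taomwtun.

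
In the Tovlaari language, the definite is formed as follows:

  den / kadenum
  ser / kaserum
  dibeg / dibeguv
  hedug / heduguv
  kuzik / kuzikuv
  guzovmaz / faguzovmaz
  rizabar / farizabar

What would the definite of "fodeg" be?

ser and rizabar both end in -r yet inflect differently (kaserum, farizabar), so the final letter is not what conditions the rule; the number of vowels is.
"fodeg" has 2 vowels. The stems with 2 vowels (dibeg → dibeguv, hedug → heduguv, kuzik → kuzikuv) add -uv.
The other patterns: stems with 1 vowel add ka- … -um around the stem; stems with 3 vowels add the prefix fa-.
So fodeg → fodeguv.

fodeguv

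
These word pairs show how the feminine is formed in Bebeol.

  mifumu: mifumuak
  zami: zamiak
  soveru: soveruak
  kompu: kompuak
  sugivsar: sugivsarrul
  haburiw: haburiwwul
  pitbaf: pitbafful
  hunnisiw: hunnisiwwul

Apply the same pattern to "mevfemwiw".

mevfemwiwwul

zami and haburiw both have last vowel 'i' yet inflect differently (zamiak, haburiwwul), so the last vowel is not what conditions the rule; whether the stem ends in a vowel or a consonant is.
"mevfemwiw" ends in a consonant. The stems ending in a consonant (sugivsar → sugivsarrul, haburiw → haburiwwul, pitbaf → pitbafful) double the final consonant and add -ul.
The other pattern: stems ending in a vowel add -ak.
So mevfemwiw → mevfemwiwwul.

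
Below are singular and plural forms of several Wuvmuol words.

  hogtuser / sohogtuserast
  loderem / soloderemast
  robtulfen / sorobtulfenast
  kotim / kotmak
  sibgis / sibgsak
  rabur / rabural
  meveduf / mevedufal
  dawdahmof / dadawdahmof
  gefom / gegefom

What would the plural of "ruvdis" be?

ruvdsak

loderem and kotim both end in -m yet inflect differently (soloderemast, kotmak), so the final letter is not what conditions the rule; the last vowel is.
"ruvdis" has last vowel 'i'. The stems whose last vowel is 'i' (kotim → kotmak, sibgis → sibgsak) delete the last vowel and add -ak.
The other patterns: stems whose last vowel is 'e' add so- … -ast around the stem; stems whose last vowel is 'u' add -al; stems whose last vowel is 'o' repeat the first consonant+vowel as a prefix.
So ruvdis → ruvdsak.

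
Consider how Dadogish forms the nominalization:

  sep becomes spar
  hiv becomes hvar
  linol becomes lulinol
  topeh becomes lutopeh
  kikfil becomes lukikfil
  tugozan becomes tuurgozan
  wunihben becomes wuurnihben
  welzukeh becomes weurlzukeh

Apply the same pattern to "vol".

topeh and welzukeh both end in -h yet inflect differently (lutopeh, weurlzukeh), so the final letter is not what conditions the rule; the number of vowels is.
"vol" has 1 vowel. The stems with 1 vowel (sep → spar, hiv → hvar) delete the last vowel and add -ar.
The other patterns: stems with 2 vowels add the prefix lu-; stems with 3 vowels insert -ur- after the first vowel.
So vol → vlar.

vlar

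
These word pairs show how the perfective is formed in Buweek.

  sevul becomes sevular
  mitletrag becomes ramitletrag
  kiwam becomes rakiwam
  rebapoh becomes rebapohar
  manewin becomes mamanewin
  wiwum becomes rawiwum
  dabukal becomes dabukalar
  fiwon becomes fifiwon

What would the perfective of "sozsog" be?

rasozsog

fiwon and rebapoh both have last vowel 'o' yet inflect differently (fifiwon, rebapohar), so the last vowel is not what conditions the rule; the final letter is.
"sozsog" ends in -g. The one such stem in the data (mitletrag → ramitletrag) adds the prefix ra-, so the same rule applies.
The other patterns: stems ending in -n repeat the first consonant+vowel as a prefix; stems ending in -h or -l add -ar.
So sozsog → rasozsog.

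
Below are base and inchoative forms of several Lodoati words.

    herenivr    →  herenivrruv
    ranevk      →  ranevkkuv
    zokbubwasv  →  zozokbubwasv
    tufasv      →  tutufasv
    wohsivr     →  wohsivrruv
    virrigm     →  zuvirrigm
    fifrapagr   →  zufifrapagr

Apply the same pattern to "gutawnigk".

fifrapagr and herenivr both end in -r yet inflect differently (zufifrapagr, herenivrruv), so the final letter is not what conditions the rule; the second-to-last letter is.
"gutawnigk" has second-to-last letter 'g'. The stems whose second-to-last letter is 'g' (virrigm → zuvirrigm, fifrapagr → zufifrapagr) add the prefix zu-.
The other patterns: stems whose second-to-last letter is 's' repeat the first consonant+vowel as a prefix; stems whose second-to-last letter is 'v' double the final consonant and add -uv.
So gutawnigk → zugutawnigk.

zugutawnigk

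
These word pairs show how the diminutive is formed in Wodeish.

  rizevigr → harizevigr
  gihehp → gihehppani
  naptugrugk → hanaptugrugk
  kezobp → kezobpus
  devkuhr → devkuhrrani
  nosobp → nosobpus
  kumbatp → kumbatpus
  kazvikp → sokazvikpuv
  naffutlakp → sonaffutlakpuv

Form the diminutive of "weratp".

weratpus

rizevigr and devkuhr both end in -r yet inflect differently (harizevigr, devkuhrrani), so the final letter is not what conditions the rule; the second-to-last letter is.
"weratp" has second-to-last letter 't'. The one such stem in the data (kumbatp → kumbatpus) adds -us, so the same rule applies.
So weratp → weratpus.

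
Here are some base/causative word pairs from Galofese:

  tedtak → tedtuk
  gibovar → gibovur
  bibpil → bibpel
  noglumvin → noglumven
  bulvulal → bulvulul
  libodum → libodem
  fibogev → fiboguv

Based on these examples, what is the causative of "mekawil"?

bibpil and bulvulal both end in -l yet inflect differently (bibpel, bulvulul), so the final letter is not what conditions the rule; the last vowel is.
"mekawil" has last vowel 'i'. The stems whose last vowel is 'i' (bibpil → bibpel, noglumvin → noglumven) change the last vowel to 'e'.
The other pattern: stems whose last vowel is 'a' or 'e' change the last vowel to 'u'.
So mekawil → mekawel.

mekawel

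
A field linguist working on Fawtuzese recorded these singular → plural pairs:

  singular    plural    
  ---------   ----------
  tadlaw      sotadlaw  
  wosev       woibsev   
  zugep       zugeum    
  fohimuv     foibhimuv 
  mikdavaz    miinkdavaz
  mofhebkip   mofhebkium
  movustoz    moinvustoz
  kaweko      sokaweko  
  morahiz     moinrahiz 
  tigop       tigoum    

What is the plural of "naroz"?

nainroz

tadlaw and mikdavaz both have last vowel 'a' yet inflect differently (sotadlaw, miinkdavaz), so the last vowel is not what conditions the rule; the final letter is.
"naroz" ends in -z. The stems ending in -z (mikdavaz → miinkdavaz, morahiz → moinrahiz, movustoz → moinvustoz) insert -in- after the first vowel.
The other patterns: stems ending in -o or -w add the prefix so-; stems ending in -p drop the final letter and add -um; stems ending in -v insert -ib- after the first vowel.
So naroz → nainroz.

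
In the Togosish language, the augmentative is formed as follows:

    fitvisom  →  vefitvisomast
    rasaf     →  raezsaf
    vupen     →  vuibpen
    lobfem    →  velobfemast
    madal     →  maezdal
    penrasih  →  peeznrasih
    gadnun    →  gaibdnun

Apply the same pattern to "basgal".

vupen and lobfem both have last vowel 'e' yet inflect differently (vuibpen, velobfemast), so the last vowel is not what conditions the rule; the final letter is.
"basgal" ends in -l. The one such stem in the data (madal → maezdal) inserts -ez- after the first vowel (as do penrasih, rasaf), so the same rule applies.
The other patterns: stems ending in -n insert -ib- after the first vowel; stems ending in -m add ve- … -ast around the stem.
So basgal → baezsgal.

baezsgal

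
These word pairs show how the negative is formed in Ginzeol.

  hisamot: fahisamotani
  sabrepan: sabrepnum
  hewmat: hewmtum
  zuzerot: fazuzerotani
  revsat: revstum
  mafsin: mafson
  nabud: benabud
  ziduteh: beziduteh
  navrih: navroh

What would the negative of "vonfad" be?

vonfdum

"vonfad" has last vowel 'a'. The stems whose last vowel is 'a' (revsat → revstum, sabrepan → sabrepnum, hewmat → hewmtum) delete the last vowel and add -um.
So vonfad → vonfdum.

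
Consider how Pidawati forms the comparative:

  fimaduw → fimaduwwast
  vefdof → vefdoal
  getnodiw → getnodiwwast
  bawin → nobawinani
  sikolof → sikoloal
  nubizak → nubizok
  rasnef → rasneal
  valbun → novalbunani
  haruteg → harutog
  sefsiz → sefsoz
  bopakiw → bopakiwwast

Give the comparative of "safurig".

"safurig" ends in -g. The one such stem in the data (haruteg → harutog) changes the last vowel to 'o' (as do nubizak, sefsiz), so the same rule applies.
So safurig → safurog.

safurog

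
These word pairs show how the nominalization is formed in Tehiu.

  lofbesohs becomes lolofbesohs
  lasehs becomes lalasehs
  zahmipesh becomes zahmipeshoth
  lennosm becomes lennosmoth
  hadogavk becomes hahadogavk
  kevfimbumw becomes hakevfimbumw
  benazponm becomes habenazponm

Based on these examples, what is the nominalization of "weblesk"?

webleskoth

lennosm and benazponm both end in -m yet inflect differently (lennosmoth, habenazponm), so the final letter is not what conditions the rule; the second-to-last letter is.
"weblesk" has second-to-last letter 's'. The stems whose second-to-last letter is 's' (zahmipesh → zahmipeshoth, lennosm → lennosmoth) add -oth.
So weblesk → webleskoth.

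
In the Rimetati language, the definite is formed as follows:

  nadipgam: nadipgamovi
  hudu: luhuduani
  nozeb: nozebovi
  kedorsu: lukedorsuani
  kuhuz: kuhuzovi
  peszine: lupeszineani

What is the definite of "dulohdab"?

"dulohdab" ends in a consonant. The stems ending in a consonant (kuhuz → kuhuzovi, nozeb → nozebovi, nadipgam → nadipgamovi) add -ovi.
The other pattern: stems ending in a vowel add lu- … -ani around the stem.
So dulohdab → dulohdabovi.

dulohdabovi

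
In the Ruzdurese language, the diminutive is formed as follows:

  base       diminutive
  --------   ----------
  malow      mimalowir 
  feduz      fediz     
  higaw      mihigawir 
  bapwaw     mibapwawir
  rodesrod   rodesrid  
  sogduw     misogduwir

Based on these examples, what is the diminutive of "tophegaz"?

tophegiz

sogduw and feduz both have last vowel 'u' yet inflect differently (misogduwir, fediz), so the last vowel is not what conditions the rule; the final letter is.
"tophegaz" ends in -z. The one such stem in the data (feduz → fediz) changes the last vowel to 'i' (as does rodesrod), so the same rule applies.
So tophegaz → tophegiz.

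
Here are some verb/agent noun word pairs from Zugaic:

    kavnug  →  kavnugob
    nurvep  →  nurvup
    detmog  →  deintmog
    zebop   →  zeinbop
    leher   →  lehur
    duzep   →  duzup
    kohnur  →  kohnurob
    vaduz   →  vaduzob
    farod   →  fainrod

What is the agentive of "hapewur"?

kavnug and detmog both end in -g yet inflect differently (kavnugob, deintmog), so the final letter is not what conditions the rule; the last vowel is.
"hapewur" has last vowel 'u'. The stems whose last vowel is 'u' (kavnug → kavnugob, vaduz → vaduzob, kohnur → kohnurob) add -ob.
So hapewur → hapewurob.

hapewurob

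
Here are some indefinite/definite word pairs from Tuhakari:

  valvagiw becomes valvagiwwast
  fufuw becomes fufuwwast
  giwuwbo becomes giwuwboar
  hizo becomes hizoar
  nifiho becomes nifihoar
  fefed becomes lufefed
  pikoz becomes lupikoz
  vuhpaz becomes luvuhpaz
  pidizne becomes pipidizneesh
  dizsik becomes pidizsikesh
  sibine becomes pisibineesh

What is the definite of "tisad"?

giwuwbo and pikoz both have last vowel 'o' yet inflect differently (giwuwboar, lupikoz), so the last vowel is not what conditions the rule; the final letter is.
"tisad" ends in -d. The one such stem in the data (fefed → lufefed) adds the prefix lu-, so the same rule applies.
The other patterns: stems ending in -w double the final consonant and add -ast; stems ending in -o add -ar; stems ending in -e or -k add pi- … -esh around the stem.
So tisad → lutisad.

lutisad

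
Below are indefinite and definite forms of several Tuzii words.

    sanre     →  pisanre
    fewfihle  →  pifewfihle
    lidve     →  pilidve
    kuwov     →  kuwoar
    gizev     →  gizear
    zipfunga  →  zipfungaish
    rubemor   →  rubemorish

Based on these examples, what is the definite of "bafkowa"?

sanre and gizev both have last vowel 'e' yet inflect differently (pisanre, gizear), so the last vowel is not what conditions the rule; the final letter is.
"bafkowa" ends in -a. The one such stem in the data (zipfunga → zipfungaish) adds -ish, so the same rule applies.
The other patterns: stems ending in -e add the prefix pi-; stems ending in -v drop the final letter and add -ar.
So bafkowa → bafkowaish.

bafkowaish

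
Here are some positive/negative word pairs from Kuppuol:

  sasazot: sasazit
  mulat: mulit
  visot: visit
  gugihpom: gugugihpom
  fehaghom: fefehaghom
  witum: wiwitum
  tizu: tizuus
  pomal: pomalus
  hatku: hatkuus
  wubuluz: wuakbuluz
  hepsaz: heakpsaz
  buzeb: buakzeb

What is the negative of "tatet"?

tatit

sasazot and gugihpom both have last vowel 'o' yet inflect differently (sasazit, gugugihpom), so the last vowel is not what conditions the rule; the final letter is.
"tatet" ends in -t. The stems ending in -t (sasazot → sasazit, mulat → mulit, visot → visit) change the last vowel to 'i'.
The other patterns: stems ending in -m repeat the first consonant+vowel as a prefix; stems ending in -l or -u add -us; stems ending in -b or -z insert -ak- after the first vowel.
So tatet → tatit.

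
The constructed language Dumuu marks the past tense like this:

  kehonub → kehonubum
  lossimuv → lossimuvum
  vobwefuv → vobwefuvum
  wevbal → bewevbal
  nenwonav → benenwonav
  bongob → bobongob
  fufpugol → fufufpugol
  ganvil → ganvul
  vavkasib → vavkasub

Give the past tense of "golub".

lossimuv and nenwonav both end in -v yet inflect differently (lossimuvum, benenwonav), so the final letter is not what conditions the rule; the last vowel is.
"golub" has last vowel 'u'. The stems whose last vowel is 'u' (kehonub → kehonubum, lossimuv → lossimuvum, vobwefuv → vobwefuvum) add -um.
The other patterns: stems whose last vowel is 'a' add the prefix be-; stems whose last vowel is 'o' repeat the first consonant+vowel as a prefix; stems whose last vowel is 'i' change the last vowel to 'u'.
So golub → golubum.

golubum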